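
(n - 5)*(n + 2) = n^2 - 3*n - 10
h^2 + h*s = h*(h + s)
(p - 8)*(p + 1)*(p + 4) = p^3 - 3*p^2 - 36*p - 32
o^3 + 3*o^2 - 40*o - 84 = (o - 6)*(o + 2)*(o + 7)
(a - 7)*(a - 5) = a^2 - 12*a + 35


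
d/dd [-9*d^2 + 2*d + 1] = 2 - 18*d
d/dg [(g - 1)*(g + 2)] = 2*g + 1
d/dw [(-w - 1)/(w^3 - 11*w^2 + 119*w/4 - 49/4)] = 32*(w^3 - 4*w^2 - 11*w + 21)/(16*w^6 - 352*w^5 + 2888*w^4 - 10864*w^3 + 18473*w^2 - 11662*w + 2401)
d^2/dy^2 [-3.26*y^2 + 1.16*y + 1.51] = -6.52000000000000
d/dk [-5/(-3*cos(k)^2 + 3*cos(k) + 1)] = 15*(2*cos(k) - 1)*sin(k)/(-3*cos(k)^2 + 3*cos(k) + 1)^2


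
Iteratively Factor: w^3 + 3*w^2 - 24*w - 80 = (w + 4)*(w^2 - w - 20) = (w - 5)*(w + 4)*(w + 4)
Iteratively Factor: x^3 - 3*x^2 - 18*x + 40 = (x + 4)*(x^2 - 7*x + 10) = (x - 5)*(x + 4)*(x - 2)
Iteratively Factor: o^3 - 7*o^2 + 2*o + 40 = (o - 5)*(o^2 - 2*o - 8) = (o - 5)*(o - 4)*(o + 2)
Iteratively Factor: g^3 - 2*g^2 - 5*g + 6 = (g + 2)*(g^2 - 4*g + 3) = (g - 1)*(g + 2)*(g - 3)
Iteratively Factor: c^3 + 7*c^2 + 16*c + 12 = (c + 2)*(c^2 + 5*c + 6) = (c + 2)^2*(c + 3)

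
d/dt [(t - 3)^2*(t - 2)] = (t - 3)*(3*t - 7)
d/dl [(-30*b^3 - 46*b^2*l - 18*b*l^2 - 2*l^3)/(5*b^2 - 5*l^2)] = 2*(-23*b^2 - 2*b*l + l^2)/(5*(b^2 - 2*b*l + l^2))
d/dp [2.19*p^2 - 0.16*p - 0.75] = 4.38*p - 0.16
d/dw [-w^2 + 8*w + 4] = 8 - 2*w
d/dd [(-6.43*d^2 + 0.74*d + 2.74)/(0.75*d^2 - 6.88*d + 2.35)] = (43.6834*d^2 - 34.331*d + 20.5902)/(0.5625*d^4 - 10.32*d^3 + 50.8594*d^2 - 32.336*d + 5.5225)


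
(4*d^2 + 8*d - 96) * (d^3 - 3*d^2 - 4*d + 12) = 4*d^5 - 4*d^4 - 136*d^3 + 304*d^2 + 480*d - 1152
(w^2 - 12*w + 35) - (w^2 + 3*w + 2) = 33 - 15*w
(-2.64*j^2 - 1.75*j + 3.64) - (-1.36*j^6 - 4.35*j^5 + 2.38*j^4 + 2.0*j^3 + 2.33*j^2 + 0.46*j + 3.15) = 1.36*j^6 + 4.35*j^5 - 2.38*j^4 - 2.0*j^3 - 4.97*j^2 - 2.21*j + 0.49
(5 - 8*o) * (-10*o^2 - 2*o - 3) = 80*o^3 - 34*o^2 + 14*o - 15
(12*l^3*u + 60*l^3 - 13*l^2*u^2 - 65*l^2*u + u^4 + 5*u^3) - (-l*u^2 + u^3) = 12*l^3*u + 60*l^3 - 13*l^2*u^2 - 65*l^2*u + l*u^2 + u^4 + 4*u^3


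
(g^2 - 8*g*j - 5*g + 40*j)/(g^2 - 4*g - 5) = (g - 8*j)/(g + 1)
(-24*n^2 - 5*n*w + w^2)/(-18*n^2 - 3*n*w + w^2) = (-8*n + w)/(-6*n + w)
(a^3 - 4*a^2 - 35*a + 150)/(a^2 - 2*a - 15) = (a^2 + a - 30)/(a + 3)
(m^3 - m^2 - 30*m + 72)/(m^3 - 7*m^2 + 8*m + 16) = (m^2 + 3*m - 18)/(m^2 - 3*m - 4)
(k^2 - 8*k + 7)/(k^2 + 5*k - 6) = (k - 7)/(k + 6)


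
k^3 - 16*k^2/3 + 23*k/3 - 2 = (k - 3)*(k - 2)*(k - 1/3)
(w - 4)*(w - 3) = w^2 - 7*w + 12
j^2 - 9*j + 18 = (j - 6)*(j - 3)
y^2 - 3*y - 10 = (y - 5)*(y + 2)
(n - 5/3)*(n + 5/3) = n^2 - 25/9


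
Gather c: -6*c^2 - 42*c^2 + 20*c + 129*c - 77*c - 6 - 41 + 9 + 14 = -48*c^2 + 72*c - 24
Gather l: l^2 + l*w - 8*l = l^2 + l*(w - 8)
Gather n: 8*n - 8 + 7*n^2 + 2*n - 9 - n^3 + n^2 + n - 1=-n^3 + 8*n^2 + 11*n - 18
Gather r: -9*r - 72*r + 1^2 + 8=9 - 81*r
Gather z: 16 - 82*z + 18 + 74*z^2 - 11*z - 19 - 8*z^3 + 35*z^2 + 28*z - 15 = -8*z^3 + 109*z^2 - 65*z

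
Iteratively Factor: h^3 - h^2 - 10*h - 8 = (h - 4)*(h^2 + 3*h + 2) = (h - 4)*(h + 2)*(h + 1)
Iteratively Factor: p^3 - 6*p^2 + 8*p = (p - 4)*(p^2 - 2*p) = (p - 4)*(p - 2)*(p)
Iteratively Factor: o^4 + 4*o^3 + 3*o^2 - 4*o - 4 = (o - 1)*(o^3 + 5*o^2 + 8*o + 4) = (o - 1)*(o + 1)*(o^2 + 4*o + 4) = (o - 1)*(o + 1)*(o + 2)*(o + 2)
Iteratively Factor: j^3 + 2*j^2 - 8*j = (j)*(j^2 + 2*j - 8) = j*(j - 2)*(j + 4)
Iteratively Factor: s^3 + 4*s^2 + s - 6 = (s - 1)*(s^2 + 5*s + 6) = (s - 1)*(s + 3)*(s + 2)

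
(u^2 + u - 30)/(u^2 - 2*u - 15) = (u + 6)/(u + 3)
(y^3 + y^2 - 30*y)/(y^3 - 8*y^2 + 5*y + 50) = y*(y + 6)/(y^2 - 3*y - 10)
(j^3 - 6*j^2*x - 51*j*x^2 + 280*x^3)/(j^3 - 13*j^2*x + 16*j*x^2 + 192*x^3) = (-j^2 - 2*j*x + 35*x^2)/(-j^2 + 5*j*x + 24*x^2)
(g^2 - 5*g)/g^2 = (g - 5)/g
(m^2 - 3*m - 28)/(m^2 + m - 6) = (m^2 - 3*m - 28)/(m^2 + m - 6)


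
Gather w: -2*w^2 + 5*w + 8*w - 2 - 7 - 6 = -2*w^2 + 13*w - 15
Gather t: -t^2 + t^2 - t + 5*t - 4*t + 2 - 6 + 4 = 0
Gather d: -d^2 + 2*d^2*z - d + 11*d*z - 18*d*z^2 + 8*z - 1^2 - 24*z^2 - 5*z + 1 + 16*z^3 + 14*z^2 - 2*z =d^2*(2*z - 1) + d*(-18*z^2 + 11*z - 1) + 16*z^3 - 10*z^2 + z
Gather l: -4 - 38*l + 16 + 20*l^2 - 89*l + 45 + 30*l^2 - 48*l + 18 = 50*l^2 - 175*l + 75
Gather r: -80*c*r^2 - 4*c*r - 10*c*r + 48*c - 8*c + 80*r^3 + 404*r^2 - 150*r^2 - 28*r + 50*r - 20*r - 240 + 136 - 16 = 40*c + 80*r^3 + r^2*(254 - 80*c) + r*(2 - 14*c) - 120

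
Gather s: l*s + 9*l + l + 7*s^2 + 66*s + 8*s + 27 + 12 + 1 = 10*l + 7*s^2 + s*(l + 74) + 40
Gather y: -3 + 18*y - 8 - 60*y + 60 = 49 - 42*y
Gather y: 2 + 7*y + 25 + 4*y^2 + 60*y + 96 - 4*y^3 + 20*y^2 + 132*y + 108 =-4*y^3 + 24*y^2 + 199*y + 231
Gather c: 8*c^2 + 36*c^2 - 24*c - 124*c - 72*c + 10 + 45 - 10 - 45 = 44*c^2 - 220*c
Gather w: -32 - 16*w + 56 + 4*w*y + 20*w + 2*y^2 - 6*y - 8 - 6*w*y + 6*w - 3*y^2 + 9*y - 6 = w*(10 - 2*y) - y^2 + 3*y + 10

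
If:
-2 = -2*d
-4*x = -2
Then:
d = 1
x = 1/2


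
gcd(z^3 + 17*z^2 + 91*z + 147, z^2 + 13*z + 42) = z + 7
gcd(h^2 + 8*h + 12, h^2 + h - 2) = h + 2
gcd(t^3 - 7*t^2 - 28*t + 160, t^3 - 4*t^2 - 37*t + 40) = t^2 - 3*t - 40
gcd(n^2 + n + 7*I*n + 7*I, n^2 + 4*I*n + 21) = n + 7*I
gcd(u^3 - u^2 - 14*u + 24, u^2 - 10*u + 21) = u - 3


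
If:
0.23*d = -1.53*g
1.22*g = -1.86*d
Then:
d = 0.00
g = 0.00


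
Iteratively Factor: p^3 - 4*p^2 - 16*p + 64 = (p - 4)*(p^2 - 16) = (p - 4)*(p + 4)*(p - 4)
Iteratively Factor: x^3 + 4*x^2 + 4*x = (x + 2)*(x^2 + 2*x) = x*(x + 2)*(x + 2)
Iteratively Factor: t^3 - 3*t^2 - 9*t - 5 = (t + 1)*(t^2 - 4*t - 5) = (t - 5)*(t + 1)*(t + 1)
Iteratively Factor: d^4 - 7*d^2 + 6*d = (d)*(d^3 - 7*d + 6) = d*(d - 2)*(d^2 + 2*d - 3) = d*(d - 2)*(d - 1)*(d + 3)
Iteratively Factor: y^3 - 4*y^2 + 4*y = (y - 2)*(y^2 - 2*y) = y*(y - 2)*(y - 2)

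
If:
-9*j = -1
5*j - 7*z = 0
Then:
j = 1/9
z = 5/63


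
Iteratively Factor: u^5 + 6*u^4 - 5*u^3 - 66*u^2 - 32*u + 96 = (u + 2)*(u^4 + 4*u^3 - 13*u^2 - 40*u + 48) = (u - 3)*(u + 2)*(u^3 + 7*u^2 + 8*u - 16) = (u - 3)*(u - 1)*(u + 2)*(u^2 + 8*u + 16) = (u - 3)*(u - 1)*(u + 2)*(u + 4)*(u + 4)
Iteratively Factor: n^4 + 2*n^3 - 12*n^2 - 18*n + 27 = (n - 1)*(n^3 + 3*n^2 - 9*n - 27) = (n - 1)*(n + 3)*(n^2 - 9) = (n - 1)*(n + 3)^2*(n - 3)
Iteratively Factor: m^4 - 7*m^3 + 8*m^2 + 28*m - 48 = (m + 2)*(m^3 - 9*m^2 + 26*m - 24) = (m - 4)*(m + 2)*(m^2 - 5*m + 6) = (m - 4)*(m - 2)*(m + 2)*(m - 3)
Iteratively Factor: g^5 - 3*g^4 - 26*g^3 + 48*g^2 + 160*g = (g - 5)*(g^4 + 2*g^3 - 16*g^2 - 32*g) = (g - 5)*(g + 2)*(g^3 - 16*g) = (g - 5)*(g + 2)*(g + 4)*(g^2 - 4*g) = g*(g - 5)*(g + 2)*(g + 4)*(g - 4)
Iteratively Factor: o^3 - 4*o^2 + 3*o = (o)*(o^2 - 4*o + 3) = o*(o - 1)*(o - 3)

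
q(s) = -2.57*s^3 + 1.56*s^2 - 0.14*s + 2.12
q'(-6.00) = -296.42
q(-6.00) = 614.24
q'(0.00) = -0.14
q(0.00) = 2.12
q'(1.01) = -4.85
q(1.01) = 0.92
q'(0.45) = -0.30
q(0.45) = 2.14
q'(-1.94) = -35.21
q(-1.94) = 27.03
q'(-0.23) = -1.27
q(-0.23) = 2.27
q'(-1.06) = -12.11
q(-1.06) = 7.08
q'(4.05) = -113.97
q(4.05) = -143.58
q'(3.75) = -96.86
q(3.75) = -111.99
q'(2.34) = -35.06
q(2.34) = -22.59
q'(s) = -7.71*s^2 + 3.12*s - 0.14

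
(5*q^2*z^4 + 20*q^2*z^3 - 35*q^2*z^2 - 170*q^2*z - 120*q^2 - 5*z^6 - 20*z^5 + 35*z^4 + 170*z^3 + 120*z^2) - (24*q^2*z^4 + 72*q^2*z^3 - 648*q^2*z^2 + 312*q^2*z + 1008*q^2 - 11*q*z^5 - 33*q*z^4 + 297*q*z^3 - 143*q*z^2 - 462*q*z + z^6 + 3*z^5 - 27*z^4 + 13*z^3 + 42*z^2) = -19*q^2*z^4 - 52*q^2*z^3 + 613*q^2*z^2 - 482*q^2*z - 1128*q^2 + 11*q*z^5 + 33*q*z^4 - 297*q*z^3 + 143*q*z^2 + 462*q*z - 6*z^6 - 23*z^5 + 62*z^4 + 157*z^3 + 78*z^2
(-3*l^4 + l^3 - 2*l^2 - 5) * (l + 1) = -3*l^5 - 2*l^4 - l^3 - 2*l^2 - 5*l - 5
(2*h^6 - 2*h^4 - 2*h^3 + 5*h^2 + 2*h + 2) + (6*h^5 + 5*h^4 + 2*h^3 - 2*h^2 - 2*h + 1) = 2*h^6 + 6*h^5 + 3*h^4 + 3*h^2 + 3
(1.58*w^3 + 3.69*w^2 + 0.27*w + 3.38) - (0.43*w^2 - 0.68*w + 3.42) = 1.58*w^3 + 3.26*w^2 + 0.95*w - 0.04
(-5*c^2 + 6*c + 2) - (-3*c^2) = -2*c^2 + 6*c + 2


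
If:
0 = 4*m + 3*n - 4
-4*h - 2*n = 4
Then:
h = -n/2 - 1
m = 1 - 3*n/4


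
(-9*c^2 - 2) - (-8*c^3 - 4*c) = 8*c^3 - 9*c^2 + 4*c - 2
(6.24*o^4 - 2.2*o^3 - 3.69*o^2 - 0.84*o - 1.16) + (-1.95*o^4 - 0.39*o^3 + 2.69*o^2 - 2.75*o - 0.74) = 4.29*o^4 - 2.59*o^3 - 1.0*o^2 - 3.59*o - 1.9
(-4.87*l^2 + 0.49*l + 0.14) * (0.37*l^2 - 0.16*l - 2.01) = -1.8019*l^4 + 0.9605*l^3 + 9.7621*l^2 - 1.0073*l - 0.2814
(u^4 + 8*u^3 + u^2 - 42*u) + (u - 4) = u^4 + 8*u^3 + u^2 - 41*u - 4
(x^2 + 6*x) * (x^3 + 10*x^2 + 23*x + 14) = x^5 + 16*x^4 + 83*x^3 + 152*x^2 + 84*x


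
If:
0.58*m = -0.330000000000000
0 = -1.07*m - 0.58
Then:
No Solution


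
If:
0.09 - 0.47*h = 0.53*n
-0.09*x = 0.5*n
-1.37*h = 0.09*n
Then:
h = -0.01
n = 0.18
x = -1.00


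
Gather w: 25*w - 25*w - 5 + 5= 0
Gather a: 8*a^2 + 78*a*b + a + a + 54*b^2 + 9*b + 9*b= 8*a^2 + a*(78*b + 2) + 54*b^2 + 18*b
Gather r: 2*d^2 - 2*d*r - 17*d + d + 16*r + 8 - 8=2*d^2 - 16*d + r*(16 - 2*d)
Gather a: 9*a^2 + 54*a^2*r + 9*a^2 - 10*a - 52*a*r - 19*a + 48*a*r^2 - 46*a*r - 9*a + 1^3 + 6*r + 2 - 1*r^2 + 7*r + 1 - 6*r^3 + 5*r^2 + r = a^2*(54*r + 18) + a*(48*r^2 - 98*r - 38) - 6*r^3 + 4*r^2 + 14*r + 4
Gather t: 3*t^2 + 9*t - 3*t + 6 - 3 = 3*t^2 + 6*t + 3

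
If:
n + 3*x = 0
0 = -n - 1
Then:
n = -1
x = 1/3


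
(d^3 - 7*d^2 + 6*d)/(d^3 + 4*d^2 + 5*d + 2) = d*(d^2 - 7*d + 6)/(d^3 + 4*d^2 + 5*d + 2)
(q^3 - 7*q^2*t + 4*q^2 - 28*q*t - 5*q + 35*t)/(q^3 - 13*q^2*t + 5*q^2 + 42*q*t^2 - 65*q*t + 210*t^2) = (q - 1)/(q - 6*t)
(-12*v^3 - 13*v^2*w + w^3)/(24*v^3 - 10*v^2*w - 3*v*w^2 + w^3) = (-v - w)/(2*v - w)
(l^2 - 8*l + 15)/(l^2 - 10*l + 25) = (l - 3)/(l - 5)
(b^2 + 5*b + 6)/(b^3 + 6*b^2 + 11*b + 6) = 1/(b + 1)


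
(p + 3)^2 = p^2 + 6*p + 9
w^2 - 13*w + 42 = (w - 7)*(w - 6)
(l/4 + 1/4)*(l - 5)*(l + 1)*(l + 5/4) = l^4/4 - 7*l^3/16 - 51*l^2/16 - 65*l/16 - 25/16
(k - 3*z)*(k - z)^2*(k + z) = k^4 - 4*k^3*z + 2*k^2*z^2 + 4*k*z^3 - 3*z^4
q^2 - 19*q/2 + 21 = (q - 6)*(q - 7/2)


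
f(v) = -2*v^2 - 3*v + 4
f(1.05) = -1.36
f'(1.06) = -7.24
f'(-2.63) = 7.52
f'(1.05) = -7.20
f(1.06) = -1.43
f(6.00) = -86.00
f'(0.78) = -6.12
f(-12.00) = -248.00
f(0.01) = 3.97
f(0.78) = 0.44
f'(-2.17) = 5.68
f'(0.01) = -3.04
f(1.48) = -4.82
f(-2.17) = 1.09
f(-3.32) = -8.08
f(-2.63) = -1.94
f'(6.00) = -27.00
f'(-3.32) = 10.28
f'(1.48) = -8.92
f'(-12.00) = 45.00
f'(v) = -4*v - 3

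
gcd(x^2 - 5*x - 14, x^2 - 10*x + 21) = x - 7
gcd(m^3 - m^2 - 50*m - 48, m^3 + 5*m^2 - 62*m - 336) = m^2 - 2*m - 48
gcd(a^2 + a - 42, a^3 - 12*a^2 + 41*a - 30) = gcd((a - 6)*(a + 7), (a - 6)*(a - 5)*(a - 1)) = a - 6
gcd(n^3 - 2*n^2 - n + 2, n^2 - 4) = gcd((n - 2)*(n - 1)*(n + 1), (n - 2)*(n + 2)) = n - 2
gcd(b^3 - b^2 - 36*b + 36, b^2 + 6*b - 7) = b - 1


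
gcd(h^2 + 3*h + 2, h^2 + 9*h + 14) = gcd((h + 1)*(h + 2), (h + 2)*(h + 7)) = h + 2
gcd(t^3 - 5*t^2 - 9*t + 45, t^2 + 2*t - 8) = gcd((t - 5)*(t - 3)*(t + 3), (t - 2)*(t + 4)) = 1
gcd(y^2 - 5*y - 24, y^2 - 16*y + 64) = y - 8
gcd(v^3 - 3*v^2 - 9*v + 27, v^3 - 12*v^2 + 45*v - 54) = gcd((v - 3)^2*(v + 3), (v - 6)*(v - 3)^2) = v^2 - 6*v + 9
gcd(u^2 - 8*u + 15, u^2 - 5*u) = u - 5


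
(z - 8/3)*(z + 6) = z^2 + 10*z/3 - 16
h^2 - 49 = (h - 7)*(h + 7)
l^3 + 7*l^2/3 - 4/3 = (l - 2/3)*(l + 1)*(l + 2)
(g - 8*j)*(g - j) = g^2 - 9*g*j + 8*j^2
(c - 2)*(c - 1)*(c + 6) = c^3 + 3*c^2 - 16*c + 12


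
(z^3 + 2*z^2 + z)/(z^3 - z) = (z + 1)/(z - 1)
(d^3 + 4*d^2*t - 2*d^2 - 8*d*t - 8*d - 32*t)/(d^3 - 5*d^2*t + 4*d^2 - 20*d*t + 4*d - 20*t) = (-d^2 - 4*d*t + 4*d + 16*t)/(-d^2 + 5*d*t - 2*d + 10*t)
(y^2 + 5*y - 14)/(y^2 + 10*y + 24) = (y^2 + 5*y - 14)/(y^2 + 10*y + 24)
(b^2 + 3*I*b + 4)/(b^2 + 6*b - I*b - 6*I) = (b + 4*I)/(b + 6)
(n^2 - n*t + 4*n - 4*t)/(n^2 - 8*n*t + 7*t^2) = (-n - 4)/(-n + 7*t)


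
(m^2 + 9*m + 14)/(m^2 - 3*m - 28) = (m^2 + 9*m + 14)/(m^2 - 3*m - 28)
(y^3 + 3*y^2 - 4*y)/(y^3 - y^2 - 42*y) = (-y^2 - 3*y + 4)/(-y^2 + y + 42)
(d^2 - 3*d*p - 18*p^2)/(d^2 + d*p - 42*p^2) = (d + 3*p)/(d + 7*p)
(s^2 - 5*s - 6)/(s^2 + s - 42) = (s + 1)/(s + 7)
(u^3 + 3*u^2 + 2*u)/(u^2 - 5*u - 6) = u*(u + 2)/(u - 6)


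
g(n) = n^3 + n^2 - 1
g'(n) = 3*n^2 + 2*n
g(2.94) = 33.06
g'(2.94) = 31.81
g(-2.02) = -5.16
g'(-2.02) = 8.20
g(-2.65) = -12.59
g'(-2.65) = 15.77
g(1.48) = 4.43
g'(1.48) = 9.53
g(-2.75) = -14.23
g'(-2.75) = 17.19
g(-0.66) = -0.85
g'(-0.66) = -0.01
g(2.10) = 12.67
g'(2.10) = 17.43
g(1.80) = 8.07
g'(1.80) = 13.32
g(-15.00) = -3151.00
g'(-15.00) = 645.00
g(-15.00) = -3151.00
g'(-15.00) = 645.00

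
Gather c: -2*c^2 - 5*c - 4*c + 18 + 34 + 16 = -2*c^2 - 9*c + 68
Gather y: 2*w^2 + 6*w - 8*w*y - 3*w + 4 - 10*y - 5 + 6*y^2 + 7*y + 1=2*w^2 + 3*w + 6*y^2 + y*(-8*w - 3)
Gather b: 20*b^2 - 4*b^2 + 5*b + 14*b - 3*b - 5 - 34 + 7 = 16*b^2 + 16*b - 32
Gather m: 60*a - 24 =60*a - 24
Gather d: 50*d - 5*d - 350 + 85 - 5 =45*d - 270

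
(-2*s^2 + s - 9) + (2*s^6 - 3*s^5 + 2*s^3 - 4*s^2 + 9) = 2*s^6 - 3*s^5 + 2*s^3 - 6*s^2 + s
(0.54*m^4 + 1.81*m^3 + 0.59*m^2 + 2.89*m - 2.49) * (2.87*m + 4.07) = 1.5498*m^5 + 7.3925*m^4 + 9.06*m^3 + 10.6956*m^2 + 4.616*m - 10.1343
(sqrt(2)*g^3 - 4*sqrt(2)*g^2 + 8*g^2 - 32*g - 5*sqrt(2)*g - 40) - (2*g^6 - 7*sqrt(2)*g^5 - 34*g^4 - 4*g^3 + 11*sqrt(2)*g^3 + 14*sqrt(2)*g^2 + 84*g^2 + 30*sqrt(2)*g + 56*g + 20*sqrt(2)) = -2*g^6 + 7*sqrt(2)*g^5 + 34*g^4 - 10*sqrt(2)*g^3 + 4*g^3 - 76*g^2 - 18*sqrt(2)*g^2 - 88*g - 35*sqrt(2)*g - 40 - 20*sqrt(2)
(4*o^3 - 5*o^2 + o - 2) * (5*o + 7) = 20*o^4 + 3*o^3 - 30*o^2 - 3*o - 14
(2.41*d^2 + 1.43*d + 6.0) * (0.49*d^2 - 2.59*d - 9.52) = 1.1809*d^4 - 5.5412*d^3 - 23.7069*d^2 - 29.1536*d - 57.12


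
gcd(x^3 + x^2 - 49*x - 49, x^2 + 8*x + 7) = x^2 + 8*x + 7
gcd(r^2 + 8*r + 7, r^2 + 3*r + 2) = r + 1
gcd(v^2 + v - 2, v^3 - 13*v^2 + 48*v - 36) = v - 1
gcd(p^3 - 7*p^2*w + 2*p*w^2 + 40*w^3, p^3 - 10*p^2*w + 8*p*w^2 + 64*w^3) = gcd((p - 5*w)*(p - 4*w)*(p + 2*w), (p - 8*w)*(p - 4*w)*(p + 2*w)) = p^2 - 2*p*w - 8*w^2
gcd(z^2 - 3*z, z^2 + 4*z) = z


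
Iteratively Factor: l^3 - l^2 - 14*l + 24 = (l - 3)*(l^2 + 2*l - 8) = (l - 3)*(l + 4)*(l - 2)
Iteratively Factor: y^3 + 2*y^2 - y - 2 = (y + 1)*(y^2 + y - 2) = (y - 1)*(y + 1)*(y + 2)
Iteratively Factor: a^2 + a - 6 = (a - 2)*(a + 3)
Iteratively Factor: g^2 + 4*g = (g + 4)*(g)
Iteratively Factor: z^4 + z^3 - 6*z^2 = (z + 3)*(z^3 - 2*z^2) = z*(z + 3)*(z^2 - 2*z) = z^2*(z + 3)*(z - 2)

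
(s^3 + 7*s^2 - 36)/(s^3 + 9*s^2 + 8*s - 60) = (s + 3)/(s + 5)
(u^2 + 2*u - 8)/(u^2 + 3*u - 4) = (u - 2)/(u - 1)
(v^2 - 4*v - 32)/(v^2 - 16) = (v - 8)/(v - 4)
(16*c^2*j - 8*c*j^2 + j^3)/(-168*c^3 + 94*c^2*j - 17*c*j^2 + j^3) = j*(-4*c + j)/(42*c^2 - 13*c*j + j^2)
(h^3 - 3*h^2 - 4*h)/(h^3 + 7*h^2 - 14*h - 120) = h*(h + 1)/(h^2 + 11*h + 30)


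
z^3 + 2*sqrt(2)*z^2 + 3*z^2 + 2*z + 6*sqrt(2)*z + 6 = (z + 3)*(z + sqrt(2))^2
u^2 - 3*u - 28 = (u - 7)*(u + 4)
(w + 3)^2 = w^2 + 6*w + 9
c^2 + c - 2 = (c - 1)*(c + 2)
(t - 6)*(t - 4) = t^2 - 10*t + 24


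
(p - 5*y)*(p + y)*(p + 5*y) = p^3 + p^2*y - 25*p*y^2 - 25*y^3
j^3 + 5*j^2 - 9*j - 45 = (j - 3)*(j + 3)*(j + 5)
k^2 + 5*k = k*(k + 5)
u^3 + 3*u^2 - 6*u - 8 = (u - 2)*(u + 1)*(u + 4)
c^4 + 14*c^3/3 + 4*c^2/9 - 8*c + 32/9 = (c - 2/3)^2*(c + 2)*(c + 4)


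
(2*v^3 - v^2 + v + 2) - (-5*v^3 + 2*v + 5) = 7*v^3 - v^2 - v - 3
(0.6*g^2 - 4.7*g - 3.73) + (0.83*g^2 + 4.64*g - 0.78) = 1.43*g^2 - 0.0600000000000005*g - 4.51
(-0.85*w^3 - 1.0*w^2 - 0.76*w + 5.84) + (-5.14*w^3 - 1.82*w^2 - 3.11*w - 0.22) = -5.99*w^3 - 2.82*w^2 - 3.87*w + 5.62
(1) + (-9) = -8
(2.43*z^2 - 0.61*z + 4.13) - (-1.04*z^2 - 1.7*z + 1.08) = 3.47*z^2 + 1.09*z + 3.05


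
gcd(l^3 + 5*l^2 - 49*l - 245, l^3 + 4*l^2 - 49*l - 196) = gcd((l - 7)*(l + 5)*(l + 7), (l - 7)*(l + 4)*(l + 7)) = l^2 - 49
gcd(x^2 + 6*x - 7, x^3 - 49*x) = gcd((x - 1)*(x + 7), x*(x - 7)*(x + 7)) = x + 7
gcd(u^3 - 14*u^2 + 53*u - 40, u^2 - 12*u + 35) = u - 5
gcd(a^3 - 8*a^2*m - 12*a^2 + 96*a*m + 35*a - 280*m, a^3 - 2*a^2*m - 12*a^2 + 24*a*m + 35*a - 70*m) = a^2 - 12*a + 35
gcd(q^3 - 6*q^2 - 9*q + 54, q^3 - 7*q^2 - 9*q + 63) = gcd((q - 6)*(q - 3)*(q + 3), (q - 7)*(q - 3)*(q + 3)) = q^2 - 9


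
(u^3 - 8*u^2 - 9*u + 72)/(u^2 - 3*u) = u - 5 - 24/u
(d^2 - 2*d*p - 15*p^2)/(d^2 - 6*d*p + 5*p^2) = (-d - 3*p)/(-d + p)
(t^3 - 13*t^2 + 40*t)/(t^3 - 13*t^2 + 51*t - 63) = t*(t^2 - 13*t + 40)/(t^3 - 13*t^2 + 51*t - 63)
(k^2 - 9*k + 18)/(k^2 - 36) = (k - 3)/(k + 6)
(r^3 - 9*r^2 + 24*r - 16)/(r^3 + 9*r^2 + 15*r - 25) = (r^2 - 8*r + 16)/(r^2 + 10*r + 25)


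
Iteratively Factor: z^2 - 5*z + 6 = (z - 2)*(z - 3)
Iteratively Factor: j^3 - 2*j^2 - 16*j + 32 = (j - 4)*(j^2 + 2*j - 8) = (j - 4)*(j - 2)*(j + 4)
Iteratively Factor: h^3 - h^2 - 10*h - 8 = (h + 2)*(h^2 - 3*h - 4) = (h - 4)*(h + 2)*(h + 1)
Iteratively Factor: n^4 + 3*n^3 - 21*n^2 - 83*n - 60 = (n - 5)*(n^3 + 8*n^2 + 19*n + 12) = (n - 5)*(n + 1)*(n^2 + 7*n + 12) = (n - 5)*(n + 1)*(n + 4)*(n + 3)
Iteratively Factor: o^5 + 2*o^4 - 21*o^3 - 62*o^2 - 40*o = (o + 1)*(o^4 + o^3 - 22*o^2 - 40*o) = o*(o + 1)*(o^3 + o^2 - 22*o - 40) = o*(o - 5)*(o + 1)*(o^2 + 6*o + 8) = o*(o - 5)*(o + 1)*(o + 4)*(o + 2)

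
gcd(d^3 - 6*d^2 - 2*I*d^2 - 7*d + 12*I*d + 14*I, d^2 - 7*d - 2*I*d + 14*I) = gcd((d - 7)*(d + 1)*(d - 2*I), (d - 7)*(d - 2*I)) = d^2 + d*(-7 - 2*I) + 14*I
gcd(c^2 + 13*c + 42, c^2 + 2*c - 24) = c + 6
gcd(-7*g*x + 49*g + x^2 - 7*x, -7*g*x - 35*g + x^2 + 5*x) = -7*g + x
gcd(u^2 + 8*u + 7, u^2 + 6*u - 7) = u + 7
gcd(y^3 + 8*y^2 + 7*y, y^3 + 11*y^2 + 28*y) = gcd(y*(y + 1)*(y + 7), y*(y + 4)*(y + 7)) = y^2 + 7*y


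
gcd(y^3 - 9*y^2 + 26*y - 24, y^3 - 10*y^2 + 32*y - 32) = y^2 - 6*y + 8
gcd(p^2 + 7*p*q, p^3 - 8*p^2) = p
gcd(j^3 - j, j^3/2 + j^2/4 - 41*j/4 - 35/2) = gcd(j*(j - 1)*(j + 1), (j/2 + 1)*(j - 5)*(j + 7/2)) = 1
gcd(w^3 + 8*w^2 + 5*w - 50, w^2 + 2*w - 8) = w - 2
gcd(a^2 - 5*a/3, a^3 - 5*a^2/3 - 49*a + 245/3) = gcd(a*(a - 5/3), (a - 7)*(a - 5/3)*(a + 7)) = a - 5/3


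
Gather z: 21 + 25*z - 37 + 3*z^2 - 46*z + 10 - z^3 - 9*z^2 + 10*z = -z^3 - 6*z^2 - 11*z - 6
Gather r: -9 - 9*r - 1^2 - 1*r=-10*r - 10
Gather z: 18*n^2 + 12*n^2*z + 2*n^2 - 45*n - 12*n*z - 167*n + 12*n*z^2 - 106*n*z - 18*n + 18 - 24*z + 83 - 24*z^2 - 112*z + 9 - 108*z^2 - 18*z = 20*n^2 - 230*n + z^2*(12*n - 132) + z*(12*n^2 - 118*n - 154) + 110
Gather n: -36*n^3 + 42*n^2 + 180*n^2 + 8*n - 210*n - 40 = -36*n^3 + 222*n^2 - 202*n - 40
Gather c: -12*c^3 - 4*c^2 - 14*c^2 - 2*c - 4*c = -12*c^3 - 18*c^2 - 6*c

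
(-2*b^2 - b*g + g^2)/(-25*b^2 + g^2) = (2*b^2 + b*g - g^2)/(25*b^2 - g^2)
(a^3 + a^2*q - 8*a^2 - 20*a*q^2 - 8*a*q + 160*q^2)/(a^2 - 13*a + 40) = (a^2 + a*q - 20*q^2)/(a - 5)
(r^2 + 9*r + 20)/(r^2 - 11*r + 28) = (r^2 + 9*r + 20)/(r^2 - 11*r + 28)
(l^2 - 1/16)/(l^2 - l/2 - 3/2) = (1 - 16*l^2)/(8*(-2*l^2 + l + 3))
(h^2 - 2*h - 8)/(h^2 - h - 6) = (h - 4)/(h - 3)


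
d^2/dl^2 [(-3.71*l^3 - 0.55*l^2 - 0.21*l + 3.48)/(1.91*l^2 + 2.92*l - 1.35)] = (-1.4210854715202e-14*l^5 - 5.6843418860808e-14*l^4 - 77.79564*l^3 + 155.412198*l^2 + 72.634176*l + 73.629714)/(6.967871*l^6 + 31.957356*l^5 + 34.081467*l^4 - 20.278232*l^3 - 24.088995*l^2 + 15.9651*l - 2.460375)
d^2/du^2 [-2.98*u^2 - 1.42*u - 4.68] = -5.96000000000000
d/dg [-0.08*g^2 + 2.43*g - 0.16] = 2.43 - 0.16*g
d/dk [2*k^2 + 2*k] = 4*k + 2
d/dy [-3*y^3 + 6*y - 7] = 6 - 9*y^2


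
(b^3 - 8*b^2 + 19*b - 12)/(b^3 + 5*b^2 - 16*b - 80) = (b^2 - 4*b + 3)/(b^2 + 9*b + 20)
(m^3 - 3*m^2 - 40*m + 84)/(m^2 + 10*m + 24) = (m^2 - 9*m + 14)/(m + 4)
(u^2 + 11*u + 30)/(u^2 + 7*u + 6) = (u + 5)/(u + 1)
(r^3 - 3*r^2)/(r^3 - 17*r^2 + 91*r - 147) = r^2/(r^2 - 14*r + 49)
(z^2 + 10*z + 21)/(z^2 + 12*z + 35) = (z + 3)/(z + 5)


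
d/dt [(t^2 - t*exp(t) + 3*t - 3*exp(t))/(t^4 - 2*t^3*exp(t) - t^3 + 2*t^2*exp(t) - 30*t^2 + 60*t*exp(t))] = (t*(-t*exp(t) + 2*t - 4*exp(t) + 3)*(t^3 - 2*t^2*exp(t) - t^2 + 2*t*exp(t) - 30*t + 60*exp(t)) + (t^2 - t*exp(t) + 3*t - 3*exp(t))*(2*t^3*exp(t) - 4*t^3 + 4*t^2*exp(t) + 3*t^2 - 64*t*exp(t) + 60*t - 60*exp(t)))/(t^2*(t^3 - 2*t^2*exp(t) - t^2 + 2*t*exp(t) - 30*t + 60*exp(t))^2)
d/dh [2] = 0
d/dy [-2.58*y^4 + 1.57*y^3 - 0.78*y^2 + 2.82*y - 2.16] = -10.32*y^3 + 4.71*y^2 - 1.56*y + 2.82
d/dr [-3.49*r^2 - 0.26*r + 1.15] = -6.98*r - 0.26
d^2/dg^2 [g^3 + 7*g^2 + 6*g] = 6*g + 14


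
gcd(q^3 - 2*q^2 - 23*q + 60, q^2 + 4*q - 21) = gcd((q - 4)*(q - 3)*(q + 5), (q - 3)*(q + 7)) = q - 3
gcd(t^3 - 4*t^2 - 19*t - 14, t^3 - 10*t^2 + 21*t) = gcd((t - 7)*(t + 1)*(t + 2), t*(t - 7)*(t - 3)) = t - 7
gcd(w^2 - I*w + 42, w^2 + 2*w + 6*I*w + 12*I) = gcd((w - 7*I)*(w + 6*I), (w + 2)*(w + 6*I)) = w + 6*I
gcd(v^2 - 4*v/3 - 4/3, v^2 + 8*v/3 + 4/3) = v + 2/3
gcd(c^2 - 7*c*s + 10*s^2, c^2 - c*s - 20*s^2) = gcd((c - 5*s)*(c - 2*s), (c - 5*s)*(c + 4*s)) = -c + 5*s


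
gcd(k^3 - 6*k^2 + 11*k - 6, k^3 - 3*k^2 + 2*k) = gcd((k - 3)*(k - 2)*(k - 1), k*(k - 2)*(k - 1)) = k^2 - 3*k + 2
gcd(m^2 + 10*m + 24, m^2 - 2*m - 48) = m + 6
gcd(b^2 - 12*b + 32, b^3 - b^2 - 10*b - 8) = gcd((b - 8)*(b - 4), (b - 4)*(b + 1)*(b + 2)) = b - 4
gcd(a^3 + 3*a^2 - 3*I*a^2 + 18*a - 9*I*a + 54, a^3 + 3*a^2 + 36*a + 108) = a^2 + a*(3 - 6*I) - 18*I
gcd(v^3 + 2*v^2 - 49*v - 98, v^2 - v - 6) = v + 2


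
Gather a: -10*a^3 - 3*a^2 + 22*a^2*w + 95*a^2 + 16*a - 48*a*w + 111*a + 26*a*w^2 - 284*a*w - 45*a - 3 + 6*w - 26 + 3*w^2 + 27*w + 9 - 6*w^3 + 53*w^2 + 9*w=-10*a^3 + a^2*(22*w + 92) + a*(26*w^2 - 332*w + 82) - 6*w^3 + 56*w^2 + 42*w - 20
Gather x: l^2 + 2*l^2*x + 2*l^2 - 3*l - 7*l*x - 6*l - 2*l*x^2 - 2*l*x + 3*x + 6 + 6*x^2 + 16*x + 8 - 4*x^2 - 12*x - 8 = 3*l^2 - 9*l + x^2*(2 - 2*l) + x*(2*l^2 - 9*l + 7) + 6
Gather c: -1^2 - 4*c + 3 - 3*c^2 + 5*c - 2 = -3*c^2 + c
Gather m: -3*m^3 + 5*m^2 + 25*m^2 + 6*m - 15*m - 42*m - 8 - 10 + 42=-3*m^3 + 30*m^2 - 51*m + 24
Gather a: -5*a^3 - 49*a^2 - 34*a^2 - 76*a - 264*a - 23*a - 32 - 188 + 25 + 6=-5*a^3 - 83*a^2 - 363*a - 189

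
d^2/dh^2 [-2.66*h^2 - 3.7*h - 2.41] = -5.32000000000000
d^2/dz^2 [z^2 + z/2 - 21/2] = 2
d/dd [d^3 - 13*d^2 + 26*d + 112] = 3*d^2 - 26*d + 26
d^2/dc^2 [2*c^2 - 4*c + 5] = 4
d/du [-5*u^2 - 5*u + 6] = -10*u - 5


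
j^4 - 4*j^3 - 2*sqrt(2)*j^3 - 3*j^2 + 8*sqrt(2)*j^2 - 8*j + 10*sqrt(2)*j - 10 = (j - 5)*(j + 1)*(j - sqrt(2))^2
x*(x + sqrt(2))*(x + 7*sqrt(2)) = x^3 + 8*sqrt(2)*x^2 + 14*x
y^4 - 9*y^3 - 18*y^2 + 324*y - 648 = (y - 6)^2*(y - 3)*(y + 6)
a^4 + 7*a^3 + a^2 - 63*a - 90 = (a - 3)*(a + 2)*(a + 3)*(a + 5)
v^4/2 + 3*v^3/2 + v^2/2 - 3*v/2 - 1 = (v/2 + 1/2)*(v - 1)*(v + 1)*(v + 2)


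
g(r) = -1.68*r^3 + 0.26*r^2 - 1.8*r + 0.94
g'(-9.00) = -414.72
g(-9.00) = 1262.92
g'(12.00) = -721.32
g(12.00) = -2886.26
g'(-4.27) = -95.91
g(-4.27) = 144.16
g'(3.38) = -57.62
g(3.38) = -67.05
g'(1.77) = -16.67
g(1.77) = -10.75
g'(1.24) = -8.90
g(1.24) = -4.10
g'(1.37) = -10.55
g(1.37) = -5.36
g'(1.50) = -12.36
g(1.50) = -6.84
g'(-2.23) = -28.02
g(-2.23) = 24.88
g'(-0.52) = -3.43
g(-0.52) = 2.18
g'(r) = -5.04*r^2 + 0.52*r - 1.8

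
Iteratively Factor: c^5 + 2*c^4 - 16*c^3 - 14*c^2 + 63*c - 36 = (c - 1)*(c^4 + 3*c^3 - 13*c^2 - 27*c + 36) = (c - 1)*(c + 4)*(c^3 - c^2 - 9*c + 9) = (c - 1)*(c + 3)*(c + 4)*(c^2 - 4*c + 3) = (c - 1)^2*(c + 3)*(c + 4)*(c - 3)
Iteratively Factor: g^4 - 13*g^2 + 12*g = (g - 3)*(g^3 + 3*g^2 - 4*g) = (g - 3)*(g - 1)*(g^2 + 4*g) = (g - 3)*(g - 1)*(g + 4)*(g)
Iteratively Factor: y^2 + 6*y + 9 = (y + 3)*(y + 3)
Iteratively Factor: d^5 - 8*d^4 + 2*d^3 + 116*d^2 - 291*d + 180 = (d - 3)*(d^4 - 5*d^3 - 13*d^2 + 77*d - 60) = (d - 3)^2*(d^3 - 2*d^2 - 19*d + 20) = (d - 5)*(d - 3)^2*(d^2 + 3*d - 4) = (d - 5)*(d - 3)^2*(d - 1)*(d + 4)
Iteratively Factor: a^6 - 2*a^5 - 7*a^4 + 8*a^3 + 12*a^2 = (a + 2)*(a^5 - 4*a^4 + a^3 + 6*a^2) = a*(a + 2)*(a^4 - 4*a^3 + a^2 + 6*a) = a^2*(a + 2)*(a^3 - 4*a^2 + a + 6) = a^2*(a - 3)*(a + 2)*(a^2 - a - 2) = a^2*(a - 3)*(a - 2)*(a + 2)*(a + 1)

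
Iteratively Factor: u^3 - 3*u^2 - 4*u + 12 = (u + 2)*(u^2 - 5*u + 6) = (u - 3)*(u + 2)*(u - 2)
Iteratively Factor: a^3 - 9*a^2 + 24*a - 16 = (a - 1)*(a^2 - 8*a + 16) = (a - 4)*(a - 1)*(a - 4)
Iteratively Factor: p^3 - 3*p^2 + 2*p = (p - 2)*(p^2 - p) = p*(p - 2)*(p - 1)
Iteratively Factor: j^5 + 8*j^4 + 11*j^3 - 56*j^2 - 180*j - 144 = (j - 3)*(j^4 + 11*j^3 + 44*j^2 + 76*j + 48) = (j - 3)*(j + 3)*(j^3 + 8*j^2 + 20*j + 16) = (j - 3)*(j + 3)*(j + 4)*(j^2 + 4*j + 4) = (j - 3)*(j + 2)*(j + 3)*(j + 4)*(j + 2)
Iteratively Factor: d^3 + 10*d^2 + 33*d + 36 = (d + 4)*(d^2 + 6*d + 9) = (d + 3)*(d + 4)*(d + 3)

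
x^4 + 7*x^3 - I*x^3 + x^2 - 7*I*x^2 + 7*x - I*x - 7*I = (x + 7)*(x - I)^2*(x + I)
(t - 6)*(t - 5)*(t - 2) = t^3 - 13*t^2 + 52*t - 60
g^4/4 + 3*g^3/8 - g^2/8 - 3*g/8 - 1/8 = (g/2 + 1/2)^2*(g - 1)*(g + 1/2)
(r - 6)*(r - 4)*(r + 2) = r^3 - 8*r^2 + 4*r + 48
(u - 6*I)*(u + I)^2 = u^3 - 4*I*u^2 + 11*u + 6*I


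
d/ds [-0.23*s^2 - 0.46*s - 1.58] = -0.46*s - 0.46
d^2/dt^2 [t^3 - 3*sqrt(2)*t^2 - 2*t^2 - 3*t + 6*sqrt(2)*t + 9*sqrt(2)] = 6*t - 6*sqrt(2) - 4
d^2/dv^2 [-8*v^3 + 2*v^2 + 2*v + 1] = 4 - 48*v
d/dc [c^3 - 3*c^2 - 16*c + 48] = 3*c^2 - 6*c - 16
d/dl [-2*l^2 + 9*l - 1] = 9 - 4*l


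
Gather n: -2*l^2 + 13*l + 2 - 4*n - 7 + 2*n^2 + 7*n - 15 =-2*l^2 + 13*l + 2*n^2 + 3*n - 20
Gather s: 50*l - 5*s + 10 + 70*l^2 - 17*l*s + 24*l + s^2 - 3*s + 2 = 70*l^2 + 74*l + s^2 + s*(-17*l - 8) + 12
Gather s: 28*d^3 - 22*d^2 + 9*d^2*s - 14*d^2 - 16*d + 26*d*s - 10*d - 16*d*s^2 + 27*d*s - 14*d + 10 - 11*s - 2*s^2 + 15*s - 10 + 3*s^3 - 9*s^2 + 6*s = 28*d^3 - 36*d^2 - 40*d + 3*s^3 + s^2*(-16*d - 11) + s*(9*d^2 + 53*d + 10)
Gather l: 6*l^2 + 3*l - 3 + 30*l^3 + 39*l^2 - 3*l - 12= 30*l^3 + 45*l^2 - 15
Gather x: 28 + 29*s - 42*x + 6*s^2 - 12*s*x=6*s^2 + 29*s + x*(-12*s - 42) + 28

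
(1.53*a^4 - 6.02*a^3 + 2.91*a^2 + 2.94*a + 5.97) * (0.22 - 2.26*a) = -3.4578*a^5 + 13.9418*a^4 - 7.901*a^3 - 6.0042*a^2 - 12.8454*a + 1.3134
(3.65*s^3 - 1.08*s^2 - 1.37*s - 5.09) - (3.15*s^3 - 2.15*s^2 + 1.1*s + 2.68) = 0.5*s^3 + 1.07*s^2 - 2.47*s - 7.77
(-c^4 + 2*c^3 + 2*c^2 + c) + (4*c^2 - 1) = -c^4 + 2*c^3 + 6*c^2 + c - 1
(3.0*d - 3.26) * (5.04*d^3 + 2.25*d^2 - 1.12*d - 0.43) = 15.12*d^4 - 9.6804*d^3 - 10.695*d^2 + 2.3612*d + 1.4018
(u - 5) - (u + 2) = -7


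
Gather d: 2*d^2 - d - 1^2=2*d^2 - d - 1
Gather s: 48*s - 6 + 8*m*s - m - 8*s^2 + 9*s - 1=-m - 8*s^2 + s*(8*m + 57) - 7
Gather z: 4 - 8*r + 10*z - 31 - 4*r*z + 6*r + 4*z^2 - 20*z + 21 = -2*r + 4*z^2 + z*(-4*r - 10) - 6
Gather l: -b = -b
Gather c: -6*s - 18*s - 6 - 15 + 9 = -24*s - 12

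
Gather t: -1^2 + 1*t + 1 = t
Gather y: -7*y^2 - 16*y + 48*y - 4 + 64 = -7*y^2 + 32*y + 60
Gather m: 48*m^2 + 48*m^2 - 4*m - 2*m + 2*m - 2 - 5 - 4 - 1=96*m^2 - 4*m - 12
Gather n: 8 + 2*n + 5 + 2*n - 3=4*n + 10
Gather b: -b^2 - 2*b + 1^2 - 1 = -b^2 - 2*b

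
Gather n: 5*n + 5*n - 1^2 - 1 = 10*n - 2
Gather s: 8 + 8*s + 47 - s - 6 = 7*s + 49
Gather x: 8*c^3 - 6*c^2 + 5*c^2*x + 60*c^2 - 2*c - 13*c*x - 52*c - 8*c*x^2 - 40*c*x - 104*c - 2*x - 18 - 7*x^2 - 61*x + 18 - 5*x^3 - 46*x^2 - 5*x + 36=8*c^3 + 54*c^2 - 158*c - 5*x^3 + x^2*(-8*c - 53) + x*(5*c^2 - 53*c - 68) + 36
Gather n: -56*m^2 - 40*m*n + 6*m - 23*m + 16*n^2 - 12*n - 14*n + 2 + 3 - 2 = -56*m^2 - 17*m + 16*n^2 + n*(-40*m - 26) + 3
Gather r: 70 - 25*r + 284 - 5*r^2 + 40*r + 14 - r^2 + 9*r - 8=-6*r^2 + 24*r + 360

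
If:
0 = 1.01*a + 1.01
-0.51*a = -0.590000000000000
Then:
No Solution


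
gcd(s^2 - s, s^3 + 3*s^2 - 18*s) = s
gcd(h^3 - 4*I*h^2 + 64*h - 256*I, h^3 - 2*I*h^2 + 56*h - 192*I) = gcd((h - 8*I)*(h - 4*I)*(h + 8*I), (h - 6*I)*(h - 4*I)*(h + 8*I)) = h^2 + 4*I*h + 32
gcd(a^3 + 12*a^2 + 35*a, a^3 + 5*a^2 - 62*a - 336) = a + 7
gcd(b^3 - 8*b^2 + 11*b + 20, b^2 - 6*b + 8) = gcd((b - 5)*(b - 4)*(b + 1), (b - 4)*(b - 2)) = b - 4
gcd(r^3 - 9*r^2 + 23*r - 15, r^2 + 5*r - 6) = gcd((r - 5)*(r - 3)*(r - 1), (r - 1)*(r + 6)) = r - 1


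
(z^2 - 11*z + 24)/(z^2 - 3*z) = (z - 8)/z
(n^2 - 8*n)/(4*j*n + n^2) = (n - 8)/(4*j + n)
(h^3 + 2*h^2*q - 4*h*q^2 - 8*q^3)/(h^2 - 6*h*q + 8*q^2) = (-h^2 - 4*h*q - 4*q^2)/(-h + 4*q)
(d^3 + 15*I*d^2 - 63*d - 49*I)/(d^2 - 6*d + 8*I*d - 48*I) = (d^3 + 15*I*d^2 - 63*d - 49*I)/(d^2 + d*(-6 + 8*I) - 48*I)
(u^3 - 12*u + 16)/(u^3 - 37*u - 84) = (-u^3 + 12*u - 16)/(-u^3 + 37*u + 84)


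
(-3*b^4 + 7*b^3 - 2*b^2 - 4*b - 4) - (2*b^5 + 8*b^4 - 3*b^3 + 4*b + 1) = -2*b^5 - 11*b^4 + 10*b^3 - 2*b^2 - 8*b - 5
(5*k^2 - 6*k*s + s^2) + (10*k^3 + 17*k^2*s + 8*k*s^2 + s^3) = 10*k^3 + 17*k^2*s + 5*k^2 + 8*k*s^2 - 6*k*s + s^3 + s^2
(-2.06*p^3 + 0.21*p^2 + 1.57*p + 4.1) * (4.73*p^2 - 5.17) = -9.7438*p^5 + 0.9933*p^4 + 18.0763*p^3 + 18.3073*p^2 - 8.1169*p - 21.197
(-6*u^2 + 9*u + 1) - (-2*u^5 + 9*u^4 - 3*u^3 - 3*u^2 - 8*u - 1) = 2*u^5 - 9*u^4 + 3*u^3 - 3*u^2 + 17*u + 2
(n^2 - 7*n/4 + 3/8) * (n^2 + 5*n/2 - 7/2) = n^4 + 3*n^3/4 - 15*n^2/2 + 113*n/16 - 21/16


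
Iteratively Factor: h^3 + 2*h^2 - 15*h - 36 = (h + 3)*(h^2 - h - 12) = (h - 4)*(h + 3)*(h + 3)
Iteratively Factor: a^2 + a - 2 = (a - 1)*(a + 2)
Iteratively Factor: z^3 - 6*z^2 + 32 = (z + 2)*(z^2 - 8*z + 16) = (z - 4)*(z + 2)*(z - 4)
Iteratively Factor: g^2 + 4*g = (g)*(g + 4)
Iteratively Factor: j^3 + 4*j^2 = (j)*(j^2 + 4*j) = j^2*(j + 4)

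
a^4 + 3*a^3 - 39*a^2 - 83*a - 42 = (a - 6)*(a + 1)^2*(a + 7)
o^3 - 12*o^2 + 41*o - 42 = (o - 7)*(o - 3)*(o - 2)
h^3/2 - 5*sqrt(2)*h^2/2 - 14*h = h*(h/2 + sqrt(2))*(h - 7*sqrt(2))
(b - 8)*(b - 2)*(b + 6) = b^3 - 4*b^2 - 44*b + 96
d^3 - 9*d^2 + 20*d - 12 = (d - 6)*(d - 2)*(d - 1)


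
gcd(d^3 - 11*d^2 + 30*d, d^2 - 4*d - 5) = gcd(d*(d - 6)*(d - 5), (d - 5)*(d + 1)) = d - 5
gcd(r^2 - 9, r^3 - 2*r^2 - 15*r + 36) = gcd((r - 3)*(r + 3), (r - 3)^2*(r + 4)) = r - 3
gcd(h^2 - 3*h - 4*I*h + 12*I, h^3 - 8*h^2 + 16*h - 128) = h - 4*I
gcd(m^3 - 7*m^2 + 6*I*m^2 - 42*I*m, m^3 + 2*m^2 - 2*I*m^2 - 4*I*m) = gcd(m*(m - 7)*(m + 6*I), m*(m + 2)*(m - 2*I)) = m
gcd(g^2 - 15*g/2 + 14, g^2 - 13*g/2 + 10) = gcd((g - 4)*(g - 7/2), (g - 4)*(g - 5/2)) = g - 4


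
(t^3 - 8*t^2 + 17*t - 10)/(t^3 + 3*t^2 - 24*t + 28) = (t^2 - 6*t + 5)/(t^2 + 5*t - 14)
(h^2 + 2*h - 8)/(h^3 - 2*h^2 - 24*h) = (h - 2)/(h*(h - 6))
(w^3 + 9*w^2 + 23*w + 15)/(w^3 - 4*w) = (w^3 + 9*w^2 + 23*w + 15)/(w*(w^2 - 4))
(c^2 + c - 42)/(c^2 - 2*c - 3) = (-c^2 - c + 42)/(-c^2 + 2*c + 3)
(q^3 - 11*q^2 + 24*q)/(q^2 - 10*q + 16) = q*(q - 3)/(q - 2)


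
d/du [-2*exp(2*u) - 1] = -4*exp(2*u)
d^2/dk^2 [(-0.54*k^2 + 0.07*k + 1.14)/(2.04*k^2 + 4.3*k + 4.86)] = (3.5527136788005e-15*k^4 + 10.056384*k^3 + 60.588*k^2 + 55.836432*k - 8.88252000000001)/(8.489664*k^6 + 53.68464*k^5 + 173.834928*k^4 + 335.29852*k^3 + 414.136152*k^2 + 304.69284*k + 114.791256)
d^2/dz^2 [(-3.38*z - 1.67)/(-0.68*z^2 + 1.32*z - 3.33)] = ((6.652 - 13.7904*z)*(0.68*z^2 - 1.32*z + 3.33) + (1.36*z - 1.32)*(2.72*z - 2.64)*(3.38*z + 1.67))/(0.68*z^2 - 1.32*z + 3.33)^3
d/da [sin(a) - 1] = cos(a)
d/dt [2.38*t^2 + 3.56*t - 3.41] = 4.76*t + 3.56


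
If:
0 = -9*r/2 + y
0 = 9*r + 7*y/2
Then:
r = 0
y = 0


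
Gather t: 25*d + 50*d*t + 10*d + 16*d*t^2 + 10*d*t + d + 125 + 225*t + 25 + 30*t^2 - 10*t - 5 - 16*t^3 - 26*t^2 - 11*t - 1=36*d - 16*t^3 + t^2*(16*d + 4) + t*(60*d + 204) + 144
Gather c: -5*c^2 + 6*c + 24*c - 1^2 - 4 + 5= -5*c^2 + 30*c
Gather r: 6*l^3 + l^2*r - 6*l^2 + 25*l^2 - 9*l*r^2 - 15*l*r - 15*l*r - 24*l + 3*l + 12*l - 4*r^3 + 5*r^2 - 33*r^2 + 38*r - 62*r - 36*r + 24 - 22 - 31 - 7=6*l^3 + 19*l^2 - 9*l - 4*r^3 + r^2*(-9*l - 28) + r*(l^2 - 30*l - 60) - 36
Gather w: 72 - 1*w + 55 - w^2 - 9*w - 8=-w^2 - 10*w + 119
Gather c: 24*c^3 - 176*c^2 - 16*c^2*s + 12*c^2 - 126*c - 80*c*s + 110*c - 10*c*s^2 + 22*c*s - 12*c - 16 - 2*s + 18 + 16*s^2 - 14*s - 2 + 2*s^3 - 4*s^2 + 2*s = 24*c^3 + c^2*(-16*s - 164) + c*(-10*s^2 - 58*s - 28) + 2*s^3 + 12*s^2 - 14*s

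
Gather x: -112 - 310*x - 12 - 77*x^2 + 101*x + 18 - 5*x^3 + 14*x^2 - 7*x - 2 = -5*x^3 - 63*x^2 - 216*x - 108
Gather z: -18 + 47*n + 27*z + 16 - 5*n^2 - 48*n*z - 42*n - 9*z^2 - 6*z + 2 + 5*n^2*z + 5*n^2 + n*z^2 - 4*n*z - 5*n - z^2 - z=z^2*(n - 10) + z*(5*n^2 - 52*n + 20)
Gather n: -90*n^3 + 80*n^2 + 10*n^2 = -90*n^3 + 90*n^2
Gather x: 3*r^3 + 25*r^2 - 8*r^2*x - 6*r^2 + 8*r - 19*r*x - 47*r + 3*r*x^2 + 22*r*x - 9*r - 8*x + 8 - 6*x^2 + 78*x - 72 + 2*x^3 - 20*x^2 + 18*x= 3*r^3 + 19*r^2 - 48*r + 2*x^3 + x^2*(3*r - 26) + x*(-8*r^2 + 3*r + 88) - 64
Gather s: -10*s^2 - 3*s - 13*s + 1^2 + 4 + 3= -10*s^2 - 16*s + 8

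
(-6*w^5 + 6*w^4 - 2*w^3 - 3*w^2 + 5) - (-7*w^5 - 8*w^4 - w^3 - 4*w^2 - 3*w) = w^5 + 14*w^4 - w^3 + w^2 + 3*w + 5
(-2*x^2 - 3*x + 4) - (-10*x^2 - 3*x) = 8*x^2 + 4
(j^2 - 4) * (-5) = 20 - 5*j^2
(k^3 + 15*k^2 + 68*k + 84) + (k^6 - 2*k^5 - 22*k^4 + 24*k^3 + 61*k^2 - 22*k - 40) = k^6 - 2*k^5 - 22*k^4 + 25*k^3 + 76*k^2 + 46*k + 44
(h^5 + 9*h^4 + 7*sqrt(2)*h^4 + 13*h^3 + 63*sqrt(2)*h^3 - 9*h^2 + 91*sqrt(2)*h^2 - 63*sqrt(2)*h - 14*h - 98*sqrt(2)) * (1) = h^5 + 9*h^4 + 7*sqrt(2)*h^4 + 13*h^3 + 63*sqrt(2)*h^3 - 9*h^2 + 91*sqrt(2)*h^2 - 63*sqrt(2)*h - 14*h - 98*sqrt(2)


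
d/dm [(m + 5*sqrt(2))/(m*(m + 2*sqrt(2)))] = (-m^2 - 10*sqrt(2)*m - 20)/(m^2*(m^2 + 4*sqrt(2)*m + 8))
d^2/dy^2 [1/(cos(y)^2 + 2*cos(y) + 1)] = 2*(cos(y) - cos(2*y) + 2)/(cos(y) + 1)^4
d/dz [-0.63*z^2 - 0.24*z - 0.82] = -1.26*z - 0.24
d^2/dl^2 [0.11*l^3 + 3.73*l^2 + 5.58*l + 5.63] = 0.66*l + 7.46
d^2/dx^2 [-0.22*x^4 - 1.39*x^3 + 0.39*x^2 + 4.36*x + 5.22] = -2.64*x^2 - 8.34*x + 0.78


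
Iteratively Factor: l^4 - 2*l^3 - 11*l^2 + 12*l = (l - 4)*(l^3 + 2*l^2 - 3*l) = l*(l - 4)*(l^2 + 2*l - 3) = l*(l - 4)*(l - 1)*(l + 3)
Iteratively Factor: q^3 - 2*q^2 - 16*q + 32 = (q + 4)*(q^2 - 6*q + 8) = (q - 2)*(q + 4)*(q - 4)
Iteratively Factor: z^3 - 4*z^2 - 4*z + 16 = (z + 2)*(z^2 - 6*z + 8) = (z - 4)*(z + 2)*(z - 2)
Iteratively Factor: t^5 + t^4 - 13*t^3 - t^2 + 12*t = (t - 1)*(t^4 + 2*t^3 - 11*t^2 - 12*t) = (t - 1)*(t + 1)*(t^3 + t^2 - 12*t) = (t - 3)*(t - 1)*(t + 1)*(t^2 + 4*t) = (t - 3)*(t - 1)*(t + 1)*(t + 4)*(t)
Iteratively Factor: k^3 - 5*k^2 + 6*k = (k - 2)*(k^2 - 3*k) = k*(k - 2)*(k - 3)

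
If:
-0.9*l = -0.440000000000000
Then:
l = 0.49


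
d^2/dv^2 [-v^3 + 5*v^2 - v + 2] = 10 - 6*v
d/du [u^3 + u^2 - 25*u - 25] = 3*u^2 + 2*u - 25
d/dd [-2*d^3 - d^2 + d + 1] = -6*d^2 - 2*d + 1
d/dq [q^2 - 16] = 2*q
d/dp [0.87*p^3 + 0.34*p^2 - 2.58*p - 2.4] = 2.61*p^2 + 0.68*p - 2.58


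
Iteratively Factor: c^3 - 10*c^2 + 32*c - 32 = (c - 4)*(c^2 - 6*c + 8) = (c - 4)*(c - 2)*(c - 4)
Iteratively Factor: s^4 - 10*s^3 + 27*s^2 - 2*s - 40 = (s + 1)*(s^3 - 11*s^2 + 38*s - 40) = (s - 2)*(s + 1)*(s^2 - 9*s + 20) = (s - 5)*(s - 2)*(s + 1)*(s - 4)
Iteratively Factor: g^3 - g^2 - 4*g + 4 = (g - 1)*(g^2 - 4) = (g - 1)*(g + 2)*(g - 2)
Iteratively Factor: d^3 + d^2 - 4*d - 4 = (d + 2)*(d^2 - d - 2) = (d + 1)*(d + 2)*(d - 2)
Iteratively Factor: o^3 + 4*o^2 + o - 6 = (o + 3)*(o^2 + o - 2) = (o + 2)*(o + 3)*(o - 1)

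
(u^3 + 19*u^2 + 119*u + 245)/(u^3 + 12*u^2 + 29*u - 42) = (u^2 + 12*u + 35)/(u^2 + 5*u - 6)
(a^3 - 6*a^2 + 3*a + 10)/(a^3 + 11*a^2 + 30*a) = (a^3 - 6*a^2 + 3*a + 10)/(a*(a^2 + 11*a + 30))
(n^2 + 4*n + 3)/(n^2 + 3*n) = (n + 1)/n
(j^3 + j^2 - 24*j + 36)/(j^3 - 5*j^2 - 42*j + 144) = (j - 2)/(j - 8)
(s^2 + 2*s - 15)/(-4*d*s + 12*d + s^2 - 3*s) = (s + 5)/(-4*d + s)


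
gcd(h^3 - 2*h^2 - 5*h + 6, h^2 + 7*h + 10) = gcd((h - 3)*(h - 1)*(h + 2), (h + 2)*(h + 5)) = h + 2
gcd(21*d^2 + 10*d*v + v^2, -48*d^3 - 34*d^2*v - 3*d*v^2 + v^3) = 3*d + v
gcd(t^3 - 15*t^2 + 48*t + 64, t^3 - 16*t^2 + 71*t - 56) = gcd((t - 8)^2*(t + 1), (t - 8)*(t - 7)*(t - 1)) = t - 8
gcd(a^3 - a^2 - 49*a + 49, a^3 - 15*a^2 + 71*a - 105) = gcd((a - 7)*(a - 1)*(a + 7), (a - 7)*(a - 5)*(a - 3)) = a - 7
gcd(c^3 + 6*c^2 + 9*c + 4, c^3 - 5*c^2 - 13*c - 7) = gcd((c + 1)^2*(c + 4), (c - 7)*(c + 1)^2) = c^2 + 2*c + 1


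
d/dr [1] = 0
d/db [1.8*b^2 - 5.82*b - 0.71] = 3.6*b - 5.82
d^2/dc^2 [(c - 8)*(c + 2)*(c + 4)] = 6*c - 4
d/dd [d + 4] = 1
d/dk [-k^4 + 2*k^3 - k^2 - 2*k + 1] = -4*k^3 + 6*k^2 - 2*k - 2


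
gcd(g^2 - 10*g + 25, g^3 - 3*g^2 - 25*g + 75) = g - 5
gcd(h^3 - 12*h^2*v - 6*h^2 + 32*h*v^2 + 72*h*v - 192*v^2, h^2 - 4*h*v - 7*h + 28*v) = -h + 4*v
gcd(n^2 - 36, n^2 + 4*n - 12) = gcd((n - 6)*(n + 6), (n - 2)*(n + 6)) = n + 6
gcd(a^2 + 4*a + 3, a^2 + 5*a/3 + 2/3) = a + 1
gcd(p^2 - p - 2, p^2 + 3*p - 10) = p - 2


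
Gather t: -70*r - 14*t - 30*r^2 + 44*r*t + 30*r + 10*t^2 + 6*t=-30*r^2 - 40*r + 10*t^2 + t*(44*r - 8)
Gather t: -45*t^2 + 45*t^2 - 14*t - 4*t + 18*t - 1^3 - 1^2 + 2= 0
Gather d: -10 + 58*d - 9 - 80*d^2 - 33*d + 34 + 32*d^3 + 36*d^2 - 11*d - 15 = 32*d^3 - 44*d^2 + 14*d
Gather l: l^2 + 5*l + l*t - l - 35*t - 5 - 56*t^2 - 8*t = l^2 + l*(t + 4) - 56*t^2 - 43*t - 5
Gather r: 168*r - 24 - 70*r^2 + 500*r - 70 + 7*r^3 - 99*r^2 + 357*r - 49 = 7*r^3 - 169*r^2 + 1025*r - 143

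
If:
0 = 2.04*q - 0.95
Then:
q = 0.47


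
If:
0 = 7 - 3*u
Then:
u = 7/3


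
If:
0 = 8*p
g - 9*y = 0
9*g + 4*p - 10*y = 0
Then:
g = 0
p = 0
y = 0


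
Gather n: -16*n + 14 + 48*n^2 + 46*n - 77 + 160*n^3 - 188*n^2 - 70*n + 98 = 160*n^3 - 140*n^2 - 40*n + 35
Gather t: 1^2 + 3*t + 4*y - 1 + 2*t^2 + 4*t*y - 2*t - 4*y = 2*t^2 + t*(4*y + 1)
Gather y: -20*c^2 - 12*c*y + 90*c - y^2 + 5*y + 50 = -20*c^2 + 90*c - y^2 + y*(5 - 12*c) + 50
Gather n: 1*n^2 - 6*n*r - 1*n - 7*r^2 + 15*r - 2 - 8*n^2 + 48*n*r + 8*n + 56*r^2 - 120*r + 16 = -7*n^2 + n*(42*r + 7) + 49*r^2 - 105*r + 14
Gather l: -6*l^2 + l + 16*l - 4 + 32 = -6*l^2 + 17*l + 28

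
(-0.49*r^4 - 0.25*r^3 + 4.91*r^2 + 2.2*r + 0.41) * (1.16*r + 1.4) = -0.5684*r^5 - 0.976*r^4 + 5.3456*r^3 + 9.426*r^2 + 3.5556*r + 0.574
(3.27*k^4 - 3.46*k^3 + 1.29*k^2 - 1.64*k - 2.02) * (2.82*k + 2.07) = 9.2214*k^5 - 2.9883*k^4 - 3.5244*k^3 - 1.9545*k^2 - 9.0912*k - 4.1814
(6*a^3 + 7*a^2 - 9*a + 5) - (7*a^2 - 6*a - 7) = 6*a^3 - 3*a + 12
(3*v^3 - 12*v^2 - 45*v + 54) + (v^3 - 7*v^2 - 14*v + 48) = 4*v^3 - 19*v^2 - 59*v + 102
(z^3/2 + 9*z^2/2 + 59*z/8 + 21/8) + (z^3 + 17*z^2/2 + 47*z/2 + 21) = 3*z^3/2 + 13*z^2 + 247*z/8 + 189/8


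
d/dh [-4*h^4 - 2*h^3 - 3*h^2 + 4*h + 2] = -16*h^3 - 6*h^2 - 6*h + 4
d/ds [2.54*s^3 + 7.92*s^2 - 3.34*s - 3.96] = 7.62*s^2 + 15.84*s - 3.34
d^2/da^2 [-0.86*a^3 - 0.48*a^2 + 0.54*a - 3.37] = -5.16*a - 0.96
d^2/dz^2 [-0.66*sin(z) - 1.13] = 0.66*sin(z)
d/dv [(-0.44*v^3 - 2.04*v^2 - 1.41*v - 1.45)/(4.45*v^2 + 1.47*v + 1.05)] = (-1.958*v^4 - 1.2936*v^3 + 1.8897*v^2 + 8.621*v + 0.651)/(19.8025*v^4 + 13.083*v^3 + 11.5059*v^2 + 3.087*v + 1.1025)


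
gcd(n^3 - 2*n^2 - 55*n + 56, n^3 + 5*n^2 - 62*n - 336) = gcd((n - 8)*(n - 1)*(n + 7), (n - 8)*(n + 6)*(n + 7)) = n^2 - n - 56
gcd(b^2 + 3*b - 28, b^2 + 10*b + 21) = b + 7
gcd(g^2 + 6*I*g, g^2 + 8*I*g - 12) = g + 6*I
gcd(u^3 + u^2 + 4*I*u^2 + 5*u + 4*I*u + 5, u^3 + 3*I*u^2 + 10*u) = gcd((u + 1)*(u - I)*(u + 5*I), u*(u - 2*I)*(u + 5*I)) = u + 5*I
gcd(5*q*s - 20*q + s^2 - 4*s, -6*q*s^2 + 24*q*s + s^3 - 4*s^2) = s - 4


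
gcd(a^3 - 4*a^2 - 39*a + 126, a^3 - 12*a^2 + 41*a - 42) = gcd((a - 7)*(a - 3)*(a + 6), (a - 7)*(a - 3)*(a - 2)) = a^2 - 10*a + 21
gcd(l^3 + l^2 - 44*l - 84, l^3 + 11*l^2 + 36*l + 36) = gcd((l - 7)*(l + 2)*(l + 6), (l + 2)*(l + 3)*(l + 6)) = l^2 + 8*l + 12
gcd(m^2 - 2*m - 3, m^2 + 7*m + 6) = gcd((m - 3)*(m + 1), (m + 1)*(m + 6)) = m + 1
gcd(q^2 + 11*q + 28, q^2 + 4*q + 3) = 1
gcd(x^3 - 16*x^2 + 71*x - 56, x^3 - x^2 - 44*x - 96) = x - 8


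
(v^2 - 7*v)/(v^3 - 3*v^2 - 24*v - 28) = v/(v^2 + 4*v + 4)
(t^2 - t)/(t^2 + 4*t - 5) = t/(t + 5)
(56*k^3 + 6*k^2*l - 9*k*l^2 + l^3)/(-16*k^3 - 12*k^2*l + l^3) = (-7*k + l)/(2*k + l)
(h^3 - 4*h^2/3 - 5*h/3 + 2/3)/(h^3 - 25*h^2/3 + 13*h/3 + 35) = (3*h^3 - 4*h^2 - 5*h + 2)/(3*h^3 - 25*h^2 + 13*h + 105)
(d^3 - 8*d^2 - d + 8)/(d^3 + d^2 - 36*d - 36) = (d^2 - 9*d + 8)/(d^2 - 36)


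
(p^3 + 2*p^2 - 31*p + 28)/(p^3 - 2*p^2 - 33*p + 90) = (p^3 + 2*p^2 - 31*p + 28)/(p^3 - 2*p^2 - 33*p + 90)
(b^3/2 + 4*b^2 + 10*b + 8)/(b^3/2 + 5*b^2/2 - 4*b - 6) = (b^3 + 8*b^2 + 20*b + 16)/(b^3 + 5*b^2 - 8*b - 12)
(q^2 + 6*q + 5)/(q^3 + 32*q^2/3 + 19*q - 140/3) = 3*(q + 1)/(3*q^2 + 17*q - 28)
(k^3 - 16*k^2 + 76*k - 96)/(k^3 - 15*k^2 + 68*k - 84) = (k - 8)/(k - 7)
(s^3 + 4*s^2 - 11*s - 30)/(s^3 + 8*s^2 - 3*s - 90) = (s + 2)/(s + 6)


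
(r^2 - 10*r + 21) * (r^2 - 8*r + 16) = r^4 - 18*r^3 + 117*r^2 - 328*r + 336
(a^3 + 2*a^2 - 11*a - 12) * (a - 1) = a^4 + a^3 - 13*a^2 - a + 12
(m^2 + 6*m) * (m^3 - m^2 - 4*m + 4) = m^5 + 5*m^4 - 10*m^3 - 20*m^2 + 24*m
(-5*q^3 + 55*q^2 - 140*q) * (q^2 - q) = -5*q^5 + 60*q^4 - 195*q^3 + 140*q^2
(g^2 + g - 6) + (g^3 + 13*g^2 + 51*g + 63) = g^3 + 14*g^2 + 52*g + 57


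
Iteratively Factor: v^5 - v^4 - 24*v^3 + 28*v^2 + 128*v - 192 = (v + 3)*(v^4 - 4*v^3 - 12*v^2 + 64*v - 64) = (v - 2)*(v + 3)*(v^3 - 2*v^2 - 16*v + 32) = (v - 2)^2*(v + 3)*(v^2 - 16) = (v - 4)*(v - 2)^2*(v + 3)*(v + 4)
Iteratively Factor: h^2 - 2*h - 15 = (h + 3)*(h - 5)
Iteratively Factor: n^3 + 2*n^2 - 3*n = (n)*(n^2 + 2*n - 3) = n*(n - 1)*(n + 3)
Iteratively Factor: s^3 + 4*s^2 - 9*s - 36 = (s - 3)*(s^2 + 7*s + 12) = (s - 3)*(s + 3)*(s + 4)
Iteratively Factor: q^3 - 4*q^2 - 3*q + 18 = (q - 3)*(q^2 - q - 6) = (q - 3)^2*(q + 2)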